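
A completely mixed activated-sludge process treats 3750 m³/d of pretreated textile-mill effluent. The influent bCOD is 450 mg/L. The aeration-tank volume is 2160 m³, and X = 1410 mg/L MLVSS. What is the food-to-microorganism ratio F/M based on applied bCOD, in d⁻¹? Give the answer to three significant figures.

F/M ≈ 0.554 d⁻¹

F/M = applied load / biomass = Q·S₀/(V·X) = 3750 × 450 / (2160 × 1410) = 0.5541 d⁻¹.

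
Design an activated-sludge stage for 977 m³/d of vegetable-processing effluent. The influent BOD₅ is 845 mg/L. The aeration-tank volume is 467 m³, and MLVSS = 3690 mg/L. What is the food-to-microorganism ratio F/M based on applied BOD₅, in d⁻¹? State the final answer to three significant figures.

F/M ≈ 0.479 d⁻¹

F/M = Q·S₀ / (V·X) = 977 × 845 / (467.0 × 3690) = 0.4791 g BOD₅·(g VSS·d)⁻¹.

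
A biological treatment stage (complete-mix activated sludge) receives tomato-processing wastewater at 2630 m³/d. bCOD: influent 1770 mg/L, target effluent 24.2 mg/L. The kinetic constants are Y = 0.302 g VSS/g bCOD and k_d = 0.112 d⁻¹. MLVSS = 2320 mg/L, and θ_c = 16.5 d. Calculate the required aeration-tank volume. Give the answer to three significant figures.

From the SRT design equation V = Y Q (S₀−S) θ_c / [X (1 + k_d θ_c)] = 0.302 × 2630 × (1770 − 24.2) × 16.5 / [2320 × (1 + 0.112 × 16.5)] = 2.29×10^7 / 6607 = 3463 m³.

V ≈ 3460 m³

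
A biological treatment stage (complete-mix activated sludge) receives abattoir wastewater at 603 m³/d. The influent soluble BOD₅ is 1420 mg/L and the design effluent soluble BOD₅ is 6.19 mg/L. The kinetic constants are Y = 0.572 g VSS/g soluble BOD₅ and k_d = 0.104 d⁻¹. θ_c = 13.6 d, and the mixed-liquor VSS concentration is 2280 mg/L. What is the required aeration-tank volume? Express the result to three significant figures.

Rearranging the biomass balance for a CMAS with decay, V = Y·Q·ΔS·θ_c / [X·(1+k_d θ_c)] = 0.572 × 603 × (1420 − 6.19) × 13.6 / [2280 × (1 + 0.104 × 13.6)] = 6.63×10^6 / 5505 = 1205 m³.

V ≈ 1200 m³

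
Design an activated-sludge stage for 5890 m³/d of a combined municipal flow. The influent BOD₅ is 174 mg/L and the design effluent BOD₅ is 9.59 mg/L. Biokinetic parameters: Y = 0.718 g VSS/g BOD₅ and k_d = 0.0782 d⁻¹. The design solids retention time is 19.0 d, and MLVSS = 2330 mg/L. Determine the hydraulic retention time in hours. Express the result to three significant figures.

τ ≈ 9.29 h

Steady-state biomass mass balance: V·X·(1 + k_d·θ_c) = Y·Q·(S₀ − S)·θ_c, so V = 0.718 × 5890 × (174 − 9.59) × 19.0 / [2330 × (1 + 0.0782 × 19.0)] = 1.32×10^7 / 5792 = 2281 m³.
HRT = V/Q = 2281 m³ / 5890 m³·d⁻¹ = 0.3872 d × 24 = 9.294 h.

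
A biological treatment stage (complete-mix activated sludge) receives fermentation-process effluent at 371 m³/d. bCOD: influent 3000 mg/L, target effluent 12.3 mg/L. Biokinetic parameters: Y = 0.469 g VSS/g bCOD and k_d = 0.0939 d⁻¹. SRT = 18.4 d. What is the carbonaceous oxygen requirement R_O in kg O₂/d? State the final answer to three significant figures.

Correct the yield for decay: Y_obs = Y/(1 + k_d θ_c) = 0.469 / (1 + 0.0939 × 18.4) = 0.469 / 2.728 = 0.1719.
Q·(S₀ − S) = 371 × (3000 − 12.3) × 10⁻³ = 1108 kg/d removed.
P_X = Y_obs·Q·(S₀ − S) = 0.1719 × 1108 = 190.6 kg VSS/d.
Carbonaceous O₂ demand = substrate oxidised − cell-mass equivalent = 1108 − 1.42 × 190.6 = 837.8 kg O₂/d.

R_O ≈ 838 kg O₂/d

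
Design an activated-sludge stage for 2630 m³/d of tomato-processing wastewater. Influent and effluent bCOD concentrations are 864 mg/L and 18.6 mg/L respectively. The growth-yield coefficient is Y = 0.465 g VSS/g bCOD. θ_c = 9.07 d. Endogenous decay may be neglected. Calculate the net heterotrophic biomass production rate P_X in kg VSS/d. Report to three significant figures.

P_X ≈ 1030 kg VSS/d

With endogenous decay neglected, the observed yield equals the true yield: Y_obs = Y = 0.465 g VSS/g bCOD.
Substrate removed = Q·(S₀ − S) = 2630 m³/d × (864 − 18.6) g/m³ = 2.22×10^6 g/d = 2223 kg/d.
So the net sludge growth is P_X = 0.4650 × 2223 = 1034 kg VSS/d.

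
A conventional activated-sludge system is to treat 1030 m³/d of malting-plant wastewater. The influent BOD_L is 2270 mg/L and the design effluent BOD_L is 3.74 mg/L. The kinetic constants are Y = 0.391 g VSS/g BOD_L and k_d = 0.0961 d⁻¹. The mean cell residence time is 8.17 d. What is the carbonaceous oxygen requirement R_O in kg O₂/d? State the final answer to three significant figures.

Correct the yield for decay: Y_obs = Y/(1 + k_d θ_c) = 0.391 / (1 + 0.0961 × 8.17) = 0.391 / 1.785 = 0.2190.
Substrate removed = Q·(S₀ − S) = 1030 m³/d × (2270 − 3.74) g/m³ = 2.33×10^6 g/d = 2334 kg/d.
Biomass synthesised: P_X = Y_obs × 2334 = 511.3 kg VSS/d.
Carbonaceous O₂ demand = substrate oxidised − cell-mass equivalent = 2334 − 1.42 × 511.3 = 1608 kg O₂/d.

R_O ≈ 1610 kg O₂/d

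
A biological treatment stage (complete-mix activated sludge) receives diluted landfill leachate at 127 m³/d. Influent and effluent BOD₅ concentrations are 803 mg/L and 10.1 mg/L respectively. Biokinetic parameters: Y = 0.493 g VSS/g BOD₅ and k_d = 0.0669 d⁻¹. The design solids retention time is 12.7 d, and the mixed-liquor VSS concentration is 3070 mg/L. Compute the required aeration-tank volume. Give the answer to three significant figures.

V ≈ 111 m³

From the SRT design equation V = Y Q (S₀−S) θ_c / [X (1 + k_d θ_c)] = 0.493 × 127 × (803 − 10.1) × 12.7 / [3070 × (1 + 0.0669 × 12.7)] = 6.3×10^5 / 5678 = 111.0 m³.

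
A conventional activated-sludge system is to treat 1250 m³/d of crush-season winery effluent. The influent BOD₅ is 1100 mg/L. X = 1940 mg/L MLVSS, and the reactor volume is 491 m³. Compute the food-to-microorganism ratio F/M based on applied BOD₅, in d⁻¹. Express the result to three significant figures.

F/M = Q·S₀ / (V·X) = 1250 × 1100 / (491.0 × 1940) = 1.444 g BOD₅·(g VSS·d)⁻¹.

F/M ≈ 1.44 d⁻¹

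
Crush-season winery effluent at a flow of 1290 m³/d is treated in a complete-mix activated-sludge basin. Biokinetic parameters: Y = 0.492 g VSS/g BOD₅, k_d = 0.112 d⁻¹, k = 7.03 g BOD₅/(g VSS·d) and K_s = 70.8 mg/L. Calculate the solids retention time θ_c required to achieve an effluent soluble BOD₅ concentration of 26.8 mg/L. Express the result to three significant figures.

At the target effluent, Y k S/(K_s+S) = 0.492×7.03×26.8/97.60 = 0.9497 d⁻¹.
1/θ_c = 0.9497 − 0.112 = 0.8377 d⁻¹, so θ_c = 1.194 d.

θ_c ≈ 1.19 d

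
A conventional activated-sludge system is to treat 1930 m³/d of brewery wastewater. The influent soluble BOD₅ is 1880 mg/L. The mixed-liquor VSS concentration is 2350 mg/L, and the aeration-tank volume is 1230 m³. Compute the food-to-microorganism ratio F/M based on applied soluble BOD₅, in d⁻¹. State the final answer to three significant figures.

F/M ≈ 1.26 d⁻¹

F/M = Q·S₀ / (V·X) = 1930 × 1880 / (1230 × 2350) = 1.255 g soluble BOD₅·(g VSS·d)⁻¹.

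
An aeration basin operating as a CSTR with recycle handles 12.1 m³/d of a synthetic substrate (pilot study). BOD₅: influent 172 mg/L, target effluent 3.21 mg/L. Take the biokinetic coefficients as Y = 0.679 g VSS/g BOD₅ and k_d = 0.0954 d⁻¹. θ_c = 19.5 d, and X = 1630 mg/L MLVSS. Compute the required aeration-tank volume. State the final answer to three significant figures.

V ≈ 5.80 m³

Steady-state biomass mass balance: V·X·(1 + k_d·θ_c) = Y·Q·(S₀ − S)·θ_c, so V = 0.679 × 12.1 × (172 − 3.21) × 19.5 / [1630 × (1 + 0.0954 × 19.5)] = 2.7×10^4 / 4662 = 5.800 m³.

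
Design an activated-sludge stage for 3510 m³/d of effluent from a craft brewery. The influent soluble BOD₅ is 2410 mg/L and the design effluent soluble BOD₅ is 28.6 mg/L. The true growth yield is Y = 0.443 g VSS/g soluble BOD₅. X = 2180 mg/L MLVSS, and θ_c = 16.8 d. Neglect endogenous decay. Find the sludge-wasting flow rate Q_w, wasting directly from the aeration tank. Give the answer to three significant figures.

Biomass mass balance (decay neglected): V·X = Y·Q·(S₀ − S)·θ_c, so V = 0.443 × 3510 × (2410 − 28.6) × 16.8 / 2180 = 28536 m³.
Wasting from the aeration tank: Q_w = V / θ_c = 28536 / 16.8 = 1699 m³/d.

Q_w ≈ 1700 m³/d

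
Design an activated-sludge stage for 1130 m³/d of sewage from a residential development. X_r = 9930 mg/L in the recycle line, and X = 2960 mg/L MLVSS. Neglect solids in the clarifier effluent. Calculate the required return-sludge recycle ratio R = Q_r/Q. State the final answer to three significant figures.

R ≈ 0.425

Mass balance around the secondary clarifier (neglecting effluent solids): R = X / (X_r − X) = 2960 / (9930 − 2960) = 0.4247.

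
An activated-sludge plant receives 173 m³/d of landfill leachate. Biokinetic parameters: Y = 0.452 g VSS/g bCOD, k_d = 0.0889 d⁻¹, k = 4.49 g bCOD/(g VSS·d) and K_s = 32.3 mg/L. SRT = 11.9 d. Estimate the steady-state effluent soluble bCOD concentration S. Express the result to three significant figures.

S ≈ 3.01 mg/L

For a completely mixed reactor with recycle the Lawrence–McCarty relation gives S = K_s·(1 + k_d·θ_c) / [θ_c·(Y·k − k_d) − 1] = 32.3 × (1 + 0.0889 × 11.9) / [11.9 × (0.452 × 4.49 − 0.0889) − 1] = 66.47 / 22.09 = 3.009 mg/L.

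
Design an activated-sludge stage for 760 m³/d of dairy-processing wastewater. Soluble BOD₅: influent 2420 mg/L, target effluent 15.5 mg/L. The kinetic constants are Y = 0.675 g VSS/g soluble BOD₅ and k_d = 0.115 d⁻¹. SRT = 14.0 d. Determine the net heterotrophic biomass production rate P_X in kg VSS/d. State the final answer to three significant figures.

P_X ≈ 473 kg VSS/d

The observed yield is Y_obs = Y/(1 + k_d·θ_c) = 0.675 / (1 + 0.115 × 14.0) = 0.675 / 2.610 = 0.2586 g VSS per g soluble BOD₅ removed.
Substrate removed = Q·(S₀ − S) = 760 m³/d × (2420 − 15.5) g/m³ = 1.83×10^6 g/d = 1827 kg/d.
So the net sludge growth is P_X = 0.2586 × 1827 = 472.6 kg VSS/d.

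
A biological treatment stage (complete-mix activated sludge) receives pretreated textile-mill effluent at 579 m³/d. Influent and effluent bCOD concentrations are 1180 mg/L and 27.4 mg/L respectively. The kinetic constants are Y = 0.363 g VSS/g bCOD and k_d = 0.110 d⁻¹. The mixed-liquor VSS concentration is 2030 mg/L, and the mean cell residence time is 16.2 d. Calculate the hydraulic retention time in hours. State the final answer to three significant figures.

From the SRT design equation V = Y Q (S₀−S) θ_c / [X (1 + k_d θ_c)] = 0.363 × 579 × (1180 − 27.4) × 16.2 / [2030 × (1 + 0.110 × 16.2)] = 3.92×10^6 / 5647 = 694.9 m³.
τ = V/Q = 694.9/579 = 1.200 d, or 28.80 h.

τ ≈ 28.8 h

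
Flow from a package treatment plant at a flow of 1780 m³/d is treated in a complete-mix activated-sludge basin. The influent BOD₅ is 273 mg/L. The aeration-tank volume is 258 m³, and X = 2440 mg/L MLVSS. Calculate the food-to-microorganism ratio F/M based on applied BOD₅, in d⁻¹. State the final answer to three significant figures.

Food-to-microorganism ratio F/M = Q S₀ / (V X) = 1780 × 273 / (258.0 × 2440) = 0.7719 d⁻¹.

F/M ≈ 0.772 d⁻¹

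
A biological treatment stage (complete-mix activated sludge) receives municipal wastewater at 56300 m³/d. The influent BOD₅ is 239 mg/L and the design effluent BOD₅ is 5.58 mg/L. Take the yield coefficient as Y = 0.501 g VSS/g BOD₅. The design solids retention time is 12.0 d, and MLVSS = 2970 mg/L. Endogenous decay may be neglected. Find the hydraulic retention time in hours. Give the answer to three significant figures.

τ ≈ 11.3 h

With k_d = 0 the design equation reduces to V = Y Q (S₀−S) θ_c / X = 0.501 × 56300 × (239 − 5.58) × 12.0 / 2970 = 26602 m³.
τ = V/Q = 26602/56300 = 0.4725 d, or 11.34 h.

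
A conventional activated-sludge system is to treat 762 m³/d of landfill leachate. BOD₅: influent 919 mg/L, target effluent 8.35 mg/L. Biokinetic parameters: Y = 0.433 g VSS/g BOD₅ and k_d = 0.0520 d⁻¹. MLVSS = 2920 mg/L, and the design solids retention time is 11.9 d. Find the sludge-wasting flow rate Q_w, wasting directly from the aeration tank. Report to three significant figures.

Q_w ≈ 63.6 m³/d

Steady-state biomass mass balance: V·X·(1 + k_d·θ_c) = Y·Q·(S₀ − S)·θ_c, so V = 0.433 × 762 × (919 − 8.35) × 11.9 / [2920 × (1 + 0.0520 × 11.9)] = 3.58×10^6 / 4727 = 756.4 m³.
For wasting at MLVSS concentration, Q_w = V/θ_c = 756.4/11.9 = 63.57 m³/d.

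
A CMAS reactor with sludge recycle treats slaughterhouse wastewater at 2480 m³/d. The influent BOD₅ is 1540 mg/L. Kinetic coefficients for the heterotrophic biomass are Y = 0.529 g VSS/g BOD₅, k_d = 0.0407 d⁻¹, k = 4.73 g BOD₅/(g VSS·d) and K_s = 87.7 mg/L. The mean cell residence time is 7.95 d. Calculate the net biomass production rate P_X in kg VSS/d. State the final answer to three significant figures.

Effluent substrate depends only on kinetics and SRT: S = K_s(1 + k_d θ_c) / [θ_c(Yk − k_d) − 1] = 87.7 × (1 + 0.0407 × 7.95) / [7.95 × (0.529 × 4.73 − 0.0407) − 1] = 116.1 / 18.57 = 6.251 mg/L.
Correct the yield for decay: Y_obs = Y/(1 + k_d θ_c) = 0.529 / (1 + 0.0407 × 7.95) = 0.529 / 1.324 = 0.3997.
ΔS = 1540 − 6.25 = 1534 mg/L, so the substrate removal rate is 2480 × 1534/1000 = 3804 kg BOD₅/d.
So the net sludge growth is P_X = 0.3997 × 3804 = 1520 kg VSS/d.

P_X ≈ 1520 kg VSS/d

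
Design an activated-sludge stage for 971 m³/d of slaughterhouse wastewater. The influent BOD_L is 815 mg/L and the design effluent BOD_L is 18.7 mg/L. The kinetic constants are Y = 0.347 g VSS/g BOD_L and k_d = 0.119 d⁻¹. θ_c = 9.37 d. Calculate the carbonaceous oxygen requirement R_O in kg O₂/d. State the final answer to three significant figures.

Observed yield with endogenous decay: Y_obs = Y / (1 + k_d·θ_c) = 0.347 / (1 + 0.119 × 9.37) = 0.347 / 2.115 = 0.1641 g VSS/g BOD_L.
Q·(S₀ − S) = 971 × (815 − 18.7) × 10⁻³ = 773.2 kg/d removed.
Biomass synthesised: P_X = Y_obs × 773.2 = 126.9 kg VSS/d.
R_O = Q·(S₀ − S) − 1.42·P_X = 773.2 − 1.42 × 126.9 = 593.1 kg O₂/d.

R_O ≈ 593 kg O₂/d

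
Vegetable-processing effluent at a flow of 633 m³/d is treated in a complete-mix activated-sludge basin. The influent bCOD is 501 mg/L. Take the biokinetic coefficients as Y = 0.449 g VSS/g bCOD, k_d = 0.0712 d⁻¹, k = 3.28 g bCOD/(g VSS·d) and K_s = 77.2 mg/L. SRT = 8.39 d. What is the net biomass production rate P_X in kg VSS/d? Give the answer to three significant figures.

P_X ≈ 87.1 kg VSS/d

Effluent substrate depends only on kinetics and SRT: S = K_s(1 + k_d θ_c) / [θ_c(Yk − k_d) − 1] = 77.2 × (1 + 0.0712 × 8.39) / [8.39 × (0.449 × 3.28 − 0.0712) − 1] = 123.3 / 10.76 = 11.46 mg/L.
Correct the yield for decay: Y_obs = Y/(1 + k_d θ_c) = 0.449 / (1 + 0.0712 × 8.39) = 0.449 / 1.597 = 0.2811.
Q·(S₀ − S) = 633 × (501 − 11.5) × 10⁻³ = 309.9 kg/d removed.
P_X = Y_obs · Q(S₀ − S) = 0.2811 × 309.9 = 87.10 kg VSS/d.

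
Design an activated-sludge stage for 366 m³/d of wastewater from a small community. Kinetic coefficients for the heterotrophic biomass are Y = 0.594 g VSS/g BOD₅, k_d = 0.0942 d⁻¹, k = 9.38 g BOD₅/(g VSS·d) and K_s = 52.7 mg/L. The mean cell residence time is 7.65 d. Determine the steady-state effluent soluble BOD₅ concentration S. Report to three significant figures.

Effluent substrate depends only on kinetics and SRT: S = K_s(1 + k_d θ_c) / [θ_c(Yk − k_d) − 1] = 52.7 × (1 + 0.0942 × 7.65) / [7.65 × (0.594 × 9.38 − 0.0942) − 1] = 90.68 / 40.90 = 2.217 mg/L.

S ≈ 2.22 mg/L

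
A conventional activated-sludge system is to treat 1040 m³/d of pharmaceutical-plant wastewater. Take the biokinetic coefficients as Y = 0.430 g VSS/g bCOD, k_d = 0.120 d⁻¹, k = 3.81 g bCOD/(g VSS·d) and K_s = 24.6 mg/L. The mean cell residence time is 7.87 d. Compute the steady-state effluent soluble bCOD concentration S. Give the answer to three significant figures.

Effluent substrate depends only on kinetics and SRT: S = K_s(1 + k_d θ_c) / [θ_c(Yk − k_d) − 1] = 24.6 × (1 + 0.120 × 7.87) / [7.87 × (0.430 × 3.81 − 0.120) − 1] = 47.83 / 10.95 = 4.369 mg/L.

S ≈ 4.37 mg/L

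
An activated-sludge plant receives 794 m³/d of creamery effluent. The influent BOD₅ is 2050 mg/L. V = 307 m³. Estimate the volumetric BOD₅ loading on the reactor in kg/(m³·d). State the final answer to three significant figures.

L_v ≈ 5.30 kg BOD₅/(m³·d)

L_v = Q S₀ / V = 794 × 2050 × 10⁻³ / 307.0 = 5.302 kg/(m³·d).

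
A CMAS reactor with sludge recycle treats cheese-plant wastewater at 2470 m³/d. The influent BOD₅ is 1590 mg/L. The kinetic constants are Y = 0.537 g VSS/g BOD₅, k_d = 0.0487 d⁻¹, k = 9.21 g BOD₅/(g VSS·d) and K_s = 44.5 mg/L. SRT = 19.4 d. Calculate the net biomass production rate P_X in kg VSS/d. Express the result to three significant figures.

P_X ≈ 1080 kg VSS/d

For a completely mixed reactor with recycle the Lawrence–McCarty relation gives S = K_s·(1 + k_d·θ_c) / [θ_c·(Y·k − k_d) − 1] = 44.5 × (1 + 0.0487 × 19.4) / [19.4 × (0.537 × 9.21 − 0.0487) − 1] = 86.54 / 94.00 = 0.9206 mg/L.
The observed yield is Y_obs = Y/(1 + k_d·θ_c) = 0.537 / (1 + 0.0487 × 19.4) = 0.537 / 1.945 = 0.2761 g VSS per g BOD₅ removed.
Mass of BOD₅ removed per day: Q(S₀ − S) = 2470 × 1589 g/m³ = 3925 kg/d.
P_X = Y_obs · Q(S₀ − S) = 0.2761 × 3925 = 1084 kg VSS/d.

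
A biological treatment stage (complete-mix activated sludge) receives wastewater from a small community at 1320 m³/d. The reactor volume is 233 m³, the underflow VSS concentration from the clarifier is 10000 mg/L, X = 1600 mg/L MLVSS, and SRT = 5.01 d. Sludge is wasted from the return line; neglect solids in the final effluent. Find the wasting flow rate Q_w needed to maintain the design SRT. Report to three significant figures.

Q_w ≈ 7.44 m³/d

Wasting from the return line (neglecting effluent solids): Q_w = V·X / (θ_c·X_r) = 233.0 × 1600 / (5.01 × 10000) = 7.441 m³/d.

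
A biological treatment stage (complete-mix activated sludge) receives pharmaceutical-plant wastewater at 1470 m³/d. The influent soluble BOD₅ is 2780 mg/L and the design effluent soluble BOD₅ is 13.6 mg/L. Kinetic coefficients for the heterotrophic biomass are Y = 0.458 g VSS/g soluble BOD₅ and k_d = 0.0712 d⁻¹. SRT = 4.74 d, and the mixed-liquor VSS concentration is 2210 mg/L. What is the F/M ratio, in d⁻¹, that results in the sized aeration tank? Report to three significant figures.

F/M ≈ 0.619 d⁻¹

From the SRT design equation V = Y Q (S₀−S) θ_c / [X (1 + k_d θ_c)] = 0.458 × 1470 × (2780 − 13.6) × 4.74 / [2210 × (1 + 0.0712 × 4.74)] = 8.83×10^6 / 2956 = 2987 m³.
F/M = applied load / biomass = Q·S₀/(V·X) = 1470 × 2780 / (2987 × 2210) = 0.6191 d⁻¹.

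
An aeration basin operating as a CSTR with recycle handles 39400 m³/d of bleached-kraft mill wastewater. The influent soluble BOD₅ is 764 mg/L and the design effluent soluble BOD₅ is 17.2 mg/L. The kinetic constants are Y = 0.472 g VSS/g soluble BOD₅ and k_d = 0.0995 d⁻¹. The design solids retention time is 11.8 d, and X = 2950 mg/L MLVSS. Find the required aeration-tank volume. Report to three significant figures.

From the SRT design equation V = Y Q (S₀−S) θ_c / [X (1 + k_d θ_c)] = 0.472 × 39400 × (764 − 17.2) × 11.8 / [2950 × (1 + 0.0995 × 11.8)] = 1.64×10^8 / 6414 = 25552 m³.

V ≈ 25600 m³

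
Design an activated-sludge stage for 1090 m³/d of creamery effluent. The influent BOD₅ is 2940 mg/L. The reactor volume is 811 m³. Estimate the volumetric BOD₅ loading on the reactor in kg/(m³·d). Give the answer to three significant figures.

L_v = Q S₀ / V = 1090 × 2940 × 10⁻³ / 811.0 = 3.951 kg/(m³·d).

L_v ≈ 3.95 kg BOD₅/(m³·d)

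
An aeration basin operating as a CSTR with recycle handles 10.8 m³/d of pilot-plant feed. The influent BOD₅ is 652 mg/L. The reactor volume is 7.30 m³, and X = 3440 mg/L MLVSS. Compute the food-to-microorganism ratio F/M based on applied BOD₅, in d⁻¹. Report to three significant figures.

F/M ≈ 0.280 d⁻¹

Food-to-microorganism ratio F/M = Q S₀ / (V X) = 10.8 × 652 / (7.300 × 3440) = 0.2804 d⁻¹.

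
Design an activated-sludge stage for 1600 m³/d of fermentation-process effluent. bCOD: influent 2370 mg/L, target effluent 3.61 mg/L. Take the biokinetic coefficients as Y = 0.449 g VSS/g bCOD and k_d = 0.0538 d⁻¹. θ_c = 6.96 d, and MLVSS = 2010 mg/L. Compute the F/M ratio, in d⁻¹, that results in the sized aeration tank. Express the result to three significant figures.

Steady-state biomass mass balance: V·X·(1 + k_d·θ_c) = Y·Q·(S₀ − S)·θ_c, so V = 0.449 × 1600 × (2370 − 3.61) × 6.96 / [2010 × (1 + 0.0538 × 6.96)] = 1.18×10^7 / 2763 = 4283 m³.
F/M = applied load / biomass = Q·S₀/(V·X) = 1600 × 2370 / (4283 × 2010) = 0.4405 d⁻¹.

F/M ≈ 0.440 d⁻¹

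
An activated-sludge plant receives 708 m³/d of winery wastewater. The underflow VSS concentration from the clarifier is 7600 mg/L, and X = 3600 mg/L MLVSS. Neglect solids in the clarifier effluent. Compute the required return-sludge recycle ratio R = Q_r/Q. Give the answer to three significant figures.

Mass balance around the secondary clarifier (neglecting effluent solids): R = X / (X_r − X) = 3600 / (7600 − 3600) = 0.9000.

R ≈ 0.900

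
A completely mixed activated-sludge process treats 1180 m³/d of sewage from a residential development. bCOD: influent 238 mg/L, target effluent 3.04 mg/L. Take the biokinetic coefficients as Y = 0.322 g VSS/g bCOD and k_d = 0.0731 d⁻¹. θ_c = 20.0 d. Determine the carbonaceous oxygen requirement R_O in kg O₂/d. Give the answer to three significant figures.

Correct the yield for decay: Y_obs = Y/(1 + k_d θ_c) = 0.322 / (1 + 0.0731 × 20.0) = 0.322 / 2.462 = 0.1308.
ΔS = 238 − 3.04 = 235.0 mg/L, so the substrate removal rate is 1180 × 235.0/1000 = 277.3 kg bCOD/d.
Biomass synthesised: P_X = Y_obs × 277.3 = 36.26 kg VSS/d.
R_O = Q·(S₀ − S) − 1.42·P_X = 277.3 − 1.42 × 36.26 = 225.8 kg O₂/d.

R_O ≈ 226 kg O₂/d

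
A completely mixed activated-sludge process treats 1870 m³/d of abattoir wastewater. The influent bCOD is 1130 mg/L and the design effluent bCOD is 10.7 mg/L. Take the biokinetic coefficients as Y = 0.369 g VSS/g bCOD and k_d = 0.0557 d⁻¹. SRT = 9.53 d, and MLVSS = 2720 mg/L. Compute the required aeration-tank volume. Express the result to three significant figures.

From the SRT design equation V = Y Q (S₀−S) θ_c / [X (1 + k_d θ_c)] = 0.369 × 1870 × (1130 − 10.7) × 9.53 / [2720 × (1 + 0.0557 × 9.53)] = 7.36×10^6 / 4164 = 1768 m³.

V ≈ 1770 m³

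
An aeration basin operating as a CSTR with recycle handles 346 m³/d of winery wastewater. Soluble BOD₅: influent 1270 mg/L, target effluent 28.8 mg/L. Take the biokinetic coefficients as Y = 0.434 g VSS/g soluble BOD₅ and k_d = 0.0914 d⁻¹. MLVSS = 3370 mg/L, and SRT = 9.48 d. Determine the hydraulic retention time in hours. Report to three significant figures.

τ ≈ 19.5 h

Rearranging the biomass balance for a CMAS with decay, V = Y·Q·ΔS·θ_c / [X·(1+k_d θ_c)] = 0.434 × 346 × (1270 − 28.8) × 9.48 / [3370 × (1 + 0.0914 × 9.48)] = 1.77×10^6 / 6290 = 280.9 m³.
HRT = V/Q = 280.9 m³ / 346 m³·d⁻¹ = 0.8119 d × 24 = 19.48 h.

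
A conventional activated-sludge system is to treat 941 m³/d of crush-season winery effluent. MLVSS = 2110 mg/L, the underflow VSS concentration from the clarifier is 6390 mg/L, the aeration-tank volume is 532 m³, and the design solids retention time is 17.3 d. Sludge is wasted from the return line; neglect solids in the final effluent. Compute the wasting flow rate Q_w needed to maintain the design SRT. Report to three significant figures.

Q_w ≈ 10.2 m³/d

θ_c = V·X/(Q_w·X_r) when wasting from the recycle, so Q_w = V·X/(θ_c·X_r) = 532.0 × 2110 / (17.3 × 6390) = 10.15 m³/d.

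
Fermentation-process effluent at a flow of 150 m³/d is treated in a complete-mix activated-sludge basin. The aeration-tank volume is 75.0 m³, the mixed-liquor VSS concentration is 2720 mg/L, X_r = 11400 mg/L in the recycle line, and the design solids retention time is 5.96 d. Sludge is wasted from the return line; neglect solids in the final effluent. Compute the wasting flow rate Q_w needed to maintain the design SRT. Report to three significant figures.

Q_w ≈ 3.00 m³/d

θ_c = V·X/(Q_w·X_r) when wasting from the recycle, so Q_w = V·X/(θ_c·X_r) = 75.00 × 2720 / (5.96 × 11400) = 3.002 m³/d.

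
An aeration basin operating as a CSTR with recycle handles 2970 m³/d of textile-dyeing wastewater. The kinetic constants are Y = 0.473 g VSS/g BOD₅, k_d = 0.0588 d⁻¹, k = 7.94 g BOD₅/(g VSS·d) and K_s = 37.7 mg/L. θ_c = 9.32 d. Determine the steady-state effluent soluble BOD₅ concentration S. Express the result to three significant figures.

S ≈ 1.74 mg/L

Effluent substrate depends only on kinetics and SRT: S = K_s(1 + k_d θ_c) / [θ_c(Yk − k_d) − 1] = 37.7 × (1 + 0.0588 × 9.32) / [9.32 × (0.473 × 7.94 − 0.0588) − 1] = 58.36 / 33.45 = 1.744 mg/L.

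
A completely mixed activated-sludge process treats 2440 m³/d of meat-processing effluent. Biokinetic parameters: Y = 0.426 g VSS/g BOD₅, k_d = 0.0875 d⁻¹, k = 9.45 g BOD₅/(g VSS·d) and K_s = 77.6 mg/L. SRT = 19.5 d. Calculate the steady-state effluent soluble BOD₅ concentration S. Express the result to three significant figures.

S ≈ 2.77 mg/L

From the Monod/SRT balance for a CMAS, S = K_s·(1+k_d θ_c)/[θ_c·(Y k − k_d) − 1] = 77.6 × (1 + 0.0875 × 19.5) / [19.5 × (0.426 × 9.45 − 0.0875) − 1] = 210.0 / 75.79 = 2.771 mg/L.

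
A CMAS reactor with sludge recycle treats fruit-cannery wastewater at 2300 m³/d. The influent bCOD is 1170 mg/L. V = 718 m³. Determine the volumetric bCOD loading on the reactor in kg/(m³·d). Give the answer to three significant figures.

Applied bCOD load per unit volume = Q·S₀/V = (2300 × 1170/1000)/718.0 = 3.748 kg bCOD·m⁻³·d⁻¹.

L_v ≈ 3.75 kg bCOD/(m³·d)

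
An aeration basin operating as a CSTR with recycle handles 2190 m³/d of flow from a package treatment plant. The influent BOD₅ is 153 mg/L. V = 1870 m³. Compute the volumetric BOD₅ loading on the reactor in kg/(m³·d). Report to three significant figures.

L_v ≈ 0.179 kg BOD₅/(m³·d)

L_v = Q S₀ / V = 2190 × 153 × 10⁻³ / 1870 = 0.1792 kg/(m³·d).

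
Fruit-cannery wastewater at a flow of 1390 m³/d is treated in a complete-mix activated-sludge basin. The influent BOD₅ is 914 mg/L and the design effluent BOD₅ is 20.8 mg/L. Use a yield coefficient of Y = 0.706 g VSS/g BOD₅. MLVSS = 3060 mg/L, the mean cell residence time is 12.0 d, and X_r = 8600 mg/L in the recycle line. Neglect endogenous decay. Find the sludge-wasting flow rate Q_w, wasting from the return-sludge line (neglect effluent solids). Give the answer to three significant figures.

Biomass mass balance (decay neglected): V·X = Y·Q·(S₀ − S)·θ_c, so V = 0.706 × 1390 × (914 − 20.8) × 12.0 / 3060 = 3437 m³.
Q_w = (V·X)/(θ_c X_r) = 3437 × 3060 / (12.0 × 8600) = 101.9 m³/d.

Q_w ≈ 102 m³/d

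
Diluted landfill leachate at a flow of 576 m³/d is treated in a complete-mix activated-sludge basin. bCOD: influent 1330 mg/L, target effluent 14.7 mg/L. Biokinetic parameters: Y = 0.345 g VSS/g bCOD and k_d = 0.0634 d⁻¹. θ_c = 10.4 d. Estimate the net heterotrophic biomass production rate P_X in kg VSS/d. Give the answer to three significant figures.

Correct the yield for decay: Y_obs = Y/(1 + k_d θ_c) = 0.345 / (1 + 0.0634 × 10.4) = 0.345 / 1.659 = 0.2079.
ΔS = 1330 − 14.7 = 1315 mg/L, so the substrate removal rate is 576 × 1315/1000 = 757.6 kg bCOD/d.
P_X = Y_obs · Q(S₀ − S) = 0.2079 × 757.6 = 157.5 kg VSS/d.

P_X ≈ 158 kg VSS/d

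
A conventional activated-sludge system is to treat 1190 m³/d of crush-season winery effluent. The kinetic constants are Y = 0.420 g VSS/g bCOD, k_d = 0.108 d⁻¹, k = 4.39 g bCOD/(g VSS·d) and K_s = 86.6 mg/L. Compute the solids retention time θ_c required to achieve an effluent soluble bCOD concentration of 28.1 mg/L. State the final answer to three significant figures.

Specific growth rate at S = 28.1 mg/L: μ = YkS/(K_s+S) = 0.420·4.39·28.1/(86.6+28.1) = 0.4517 d⁻¹.
Then 1/θ_c = μ − k_d = 0.4517 − 0.108 = 0.3437 d⁻¹, giving θ_c = 2.909 d.

θ_c ≈ 2.91 d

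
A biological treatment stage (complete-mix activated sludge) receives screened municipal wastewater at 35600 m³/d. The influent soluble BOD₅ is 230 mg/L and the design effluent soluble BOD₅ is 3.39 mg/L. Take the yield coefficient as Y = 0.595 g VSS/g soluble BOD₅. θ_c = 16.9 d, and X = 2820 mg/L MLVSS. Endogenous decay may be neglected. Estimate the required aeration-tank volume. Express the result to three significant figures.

V·X = Y·Q·ΔS·θ_c gives V = 0.595 × 35600 × (230 − 3.39) × 16.9 / 2820 = 28766 m³.

V ≈ 28800 m³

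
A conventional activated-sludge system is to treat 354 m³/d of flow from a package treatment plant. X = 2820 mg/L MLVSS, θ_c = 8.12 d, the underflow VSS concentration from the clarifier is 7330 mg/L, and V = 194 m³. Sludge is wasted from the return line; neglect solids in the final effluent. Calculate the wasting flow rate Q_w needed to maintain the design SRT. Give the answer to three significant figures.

Q_w ≈ 9.19 m³/d

θ_c = V·X/(Q_w·X_r) when wasting from the recycle, so Q_w = V·X/(θ_c·X_r) = 194.0 × 2820 / (8.12 × 7330) = 9.192 m³/d.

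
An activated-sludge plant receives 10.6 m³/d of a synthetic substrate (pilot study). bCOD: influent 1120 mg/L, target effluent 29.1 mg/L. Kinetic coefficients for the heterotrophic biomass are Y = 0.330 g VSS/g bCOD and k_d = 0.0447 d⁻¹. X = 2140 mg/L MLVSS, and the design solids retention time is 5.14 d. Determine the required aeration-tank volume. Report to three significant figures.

V ≈ 7.45 m³

Rearranging the biomass balance for a CMAS with decay, V = Y·Q·ΔS·θ_c / [X·(1+k_d θ_c)] = 0.330 × 10.6 × (1120 − 29.1) × 5.14 / [2140 × (1 + 0.0447 × 5.14)] = 1.96×10^4 / 2632 = 7.453 m³.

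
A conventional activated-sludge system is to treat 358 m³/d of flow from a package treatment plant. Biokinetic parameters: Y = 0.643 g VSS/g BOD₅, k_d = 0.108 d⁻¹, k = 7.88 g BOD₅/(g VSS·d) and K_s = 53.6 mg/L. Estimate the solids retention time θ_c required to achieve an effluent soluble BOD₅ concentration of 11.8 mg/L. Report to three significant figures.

At the target effluent, Y k S/(K_s+S) = 0.643×7.88×11.8/65.40 = 0.9142 d⁻¹.
1/θ_c = 0.9142 − 0.108 = 0.8062 d⁻¹, so θ_c = 1.240 d.

θ_c ≈ 1.24 d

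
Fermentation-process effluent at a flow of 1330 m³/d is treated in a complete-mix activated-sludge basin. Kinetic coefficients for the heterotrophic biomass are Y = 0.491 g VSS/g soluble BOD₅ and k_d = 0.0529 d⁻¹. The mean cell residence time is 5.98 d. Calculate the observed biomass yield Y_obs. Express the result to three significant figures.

Y_obs ≈ 0.373 g VSS/g soluble BOD₅

Y_obs = Y / (1 + k_d θ_c) = 0.491 / (1 + 0.0529 × 5.98) = 0.491 / 1.316 = 0.3730.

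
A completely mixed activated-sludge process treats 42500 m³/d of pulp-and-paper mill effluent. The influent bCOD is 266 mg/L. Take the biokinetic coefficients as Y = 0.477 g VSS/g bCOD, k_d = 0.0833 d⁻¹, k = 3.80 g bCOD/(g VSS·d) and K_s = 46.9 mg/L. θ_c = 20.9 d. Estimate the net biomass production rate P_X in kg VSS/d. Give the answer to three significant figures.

From the Monod/SRT balance for a CMAS, S = K_s·(1+k_d θ_c)/[θ_c·(Y k − k_d) − 1] = 46.9 × (1 + 0.0833 × 20.9) / [20.9 × (0.477 × 3.80 − 0.0833) − 1] = 128.6 / 35.14 = 3.658 mg/L.
Y_obs = Y / (1 + k_d θ_c) = 0.477 / (1 + 0.0833 × 20.9) = 0.477 / 2.741 = 0.1740.
ΔS = 266 − 3.66 = 262.3 mg/L, so the substrate removal rate is 42500 × 262.3/1000 = 11149 kg bCOD/d.
Net biomass production P_X = Y_obs × Q·(S₀ − S) = 0.1740 × 11149 = 1940 kg VSS/d.

P_X ≈ 1940 kg VSS/d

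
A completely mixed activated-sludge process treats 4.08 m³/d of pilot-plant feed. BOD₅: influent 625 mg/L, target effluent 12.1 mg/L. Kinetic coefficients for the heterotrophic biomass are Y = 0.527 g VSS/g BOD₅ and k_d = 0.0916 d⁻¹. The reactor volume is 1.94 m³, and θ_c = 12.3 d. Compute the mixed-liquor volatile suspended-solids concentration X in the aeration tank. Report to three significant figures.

From V·X·(1 + k_d·θ_c) = Y·Q·(S₀ − S)·θ_c: X = 0.527 × 4.08 × (625 − 12.1) × 12.3 / [1.94 × (1 + 0.0916 × 12.3)] = 3929 mg/L.

X ≈ 3930 mg/L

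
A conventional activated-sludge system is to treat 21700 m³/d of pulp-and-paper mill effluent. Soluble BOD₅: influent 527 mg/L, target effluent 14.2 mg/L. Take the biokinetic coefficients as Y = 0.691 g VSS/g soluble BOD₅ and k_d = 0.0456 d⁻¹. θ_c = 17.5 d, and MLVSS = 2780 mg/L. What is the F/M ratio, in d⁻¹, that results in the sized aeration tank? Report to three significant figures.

F/M ≈ 0.153 d⁻¹

From the SRT design equation V = Y Q (S₀−S) θ_c / [X (1 + k_d θ_c)] = 0.691 × 21700 × (527 − 14.2) × 17.5 / [2780 × (1 + 0.0456 × 17.5)] = 1.35×10^8 / 4998 = 26921 m³.
F/M = Q·S₀ / (V·X) = 21700 × 527 / (26921 × 2780) = 0.1528 g soluble BOD₅·(g VSS·d)⁻¹.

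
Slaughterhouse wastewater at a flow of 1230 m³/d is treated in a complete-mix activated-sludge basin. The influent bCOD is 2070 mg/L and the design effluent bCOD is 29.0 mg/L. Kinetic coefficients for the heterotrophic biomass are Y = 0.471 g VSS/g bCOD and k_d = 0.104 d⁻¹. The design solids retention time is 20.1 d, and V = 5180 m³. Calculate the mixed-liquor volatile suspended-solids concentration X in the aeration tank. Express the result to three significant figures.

X ≈ 1480 mg/L

Solving the biomass balance for X: X = Y Q (S₀−S) θ_c / [V (1+k_d θ_c)] = 0.471 × 1230 × (2070 − 29.0) × 20.1 / [5180 × (1 + 0.104 × 20.1)] = 1485 mg/L.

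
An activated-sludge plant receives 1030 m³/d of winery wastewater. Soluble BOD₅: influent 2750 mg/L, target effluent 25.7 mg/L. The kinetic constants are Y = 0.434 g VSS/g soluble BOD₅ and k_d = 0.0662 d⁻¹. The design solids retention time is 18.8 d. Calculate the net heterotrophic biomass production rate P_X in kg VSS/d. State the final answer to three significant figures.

P_X ≈ 543 kg VSS/d

Observed yield with endogenous decay: Y_obs = Y / (1 + k_d·θ_c) = 0.434 / (1 + 0.0662 × 18.8) = 0.434 / 2.245 = 0.1934 g VSS/g soluble BOD₅.
Substrate removed = Q·(S₀ − S) = 1030 m³/d × (2750 − 25.7) g/m³ = 2.81×10^6 g/d = 2806 kg/d.
Net biomass production P_X = Y_obs × Q·(S₀ − S) = 0.1934 × 2806 = 542.6 kg VSS/d.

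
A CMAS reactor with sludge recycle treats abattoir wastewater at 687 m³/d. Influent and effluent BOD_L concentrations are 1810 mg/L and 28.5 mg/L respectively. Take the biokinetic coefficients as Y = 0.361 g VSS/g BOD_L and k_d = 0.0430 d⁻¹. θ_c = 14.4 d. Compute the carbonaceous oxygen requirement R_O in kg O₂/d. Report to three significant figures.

Y_obs = Y / (1 + k_d θ_c) = 0.361 / (1 + 0.0430 × 14.4) = 0.361 / 1.619 = 0.2229.
ΔS = 1810 − 28.5 = 1782 mg/L, so the substrate removal rate is 687 × 1782/1000 = 1224 kg BOD_L/d.
Net sludge production P_X = 0.2229 × 1224 = 272.9 kg VSS/d.
Carbonaceous O₂ demand = substrate oxidised − cell-mass equivalent = 1224 − 1.42 × 272.9 = 836.4 kg O₂/d.

R_O ≈ 836 kg O₂/d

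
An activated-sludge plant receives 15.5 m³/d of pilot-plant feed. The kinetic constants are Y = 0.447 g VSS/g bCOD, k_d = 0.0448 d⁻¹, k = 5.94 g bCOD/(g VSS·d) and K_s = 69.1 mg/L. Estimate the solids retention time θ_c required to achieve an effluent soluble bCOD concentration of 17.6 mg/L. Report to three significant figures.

From 1/θ_c = Y·k·S/(K_s + S) − k_d: Y·k·S/(K_s+S) = 0.447 × 5.94 × 17.6 / (69.1 + 17.6) = 0.5390 d⁻¹.
θ_c = 1/(μ − k_d) = 1/(0.5390 − 0.0448) = 1/0.4942 = 2.023 d.

θ_c ≈ 2.02 d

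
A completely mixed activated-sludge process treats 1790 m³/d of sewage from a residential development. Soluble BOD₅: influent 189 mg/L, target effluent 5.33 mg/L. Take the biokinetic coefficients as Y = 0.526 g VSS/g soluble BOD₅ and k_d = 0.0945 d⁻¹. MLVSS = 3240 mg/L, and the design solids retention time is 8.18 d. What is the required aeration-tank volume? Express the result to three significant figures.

Rearranging the biomass balance for a CMAS with decay, V = Y·Q·ΔS·θ_c / [X·(1+k_d θ_c)] = 0.526 × 1790 × (189 − 5.33) × 8.18 / [3240 × (1 + 0.0945 × 8.18)] = 1.41×10^6 / 5745 = 246.2 m³.

V ≈ 246 m³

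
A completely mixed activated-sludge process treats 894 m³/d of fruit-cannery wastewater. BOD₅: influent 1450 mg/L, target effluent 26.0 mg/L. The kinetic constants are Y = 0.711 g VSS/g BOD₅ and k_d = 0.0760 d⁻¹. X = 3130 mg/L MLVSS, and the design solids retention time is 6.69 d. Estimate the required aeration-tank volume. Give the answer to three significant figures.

Steady-state biomass mass balance: V·X·(1 + k_d·θ_c) = Y·Q·(S₀ − S)·θ_c, so V = 0.711 × 894 × (1450 − 26.0) × 6.69 / [3130 × (1 + 0.0760 × 6.69)] = 6.06×10^6 / 4721 = 1283 m³.

V ≈ 1280 m³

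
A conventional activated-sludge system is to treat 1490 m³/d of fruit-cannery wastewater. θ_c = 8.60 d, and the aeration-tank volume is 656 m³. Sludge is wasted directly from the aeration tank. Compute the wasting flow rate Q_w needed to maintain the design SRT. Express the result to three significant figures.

Q_w ≈ 76.3 m³/d

For wasting at MLVSS concentration, Q_w = V/θ_c = 656.0/8.60 = 76.28 m³/d.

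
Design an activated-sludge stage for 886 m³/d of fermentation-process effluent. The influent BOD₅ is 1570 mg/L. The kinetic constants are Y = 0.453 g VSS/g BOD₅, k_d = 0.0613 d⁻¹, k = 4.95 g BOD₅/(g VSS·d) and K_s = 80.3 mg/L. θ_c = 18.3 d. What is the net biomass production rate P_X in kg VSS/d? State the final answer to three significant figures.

For a completely mixed reactor with recycle the Lawrence–McCarty relation gives S = K_s·(1 + k_d·θ_c) / [θ_c·(Y·k − k_d) − 1] = 80.3 × (1 + 0.0613 × 18.3) / [18.3 × (0.453 × 4.95 − 0.0613) − 1] = 170.4 / 38.91 = 4.378 mg/L.
Observed yield with endogenous decay: Y_obs = Y / (1 + k_d·θ_c) = 0.453 / (1 + 0.0613 × 18.3) = 0.453 / 2.122 = 0.2135 g VSS/g BOD₅.
Mass of BOD₅ removed per day: Q(S₀ − S) = 886 × 1566 g/m³ = 1387 kg/d.
Biomass produced: P_X = Y_obs·Q·ΔS = 0.2135 × 1387 ≈ 296.2 kg VSS/d.

P_X ≈ 296 kg VSS/d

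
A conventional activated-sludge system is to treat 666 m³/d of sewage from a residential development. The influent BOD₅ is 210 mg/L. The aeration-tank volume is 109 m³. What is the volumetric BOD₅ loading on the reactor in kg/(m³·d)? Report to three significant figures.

L_v = Q S₀ / V = 666 × 210 × 10⁻³ / 109.0 = 1.283 kg/(m³·d).

L_v ≈ 1.28 kg BOD₅/(m³·d)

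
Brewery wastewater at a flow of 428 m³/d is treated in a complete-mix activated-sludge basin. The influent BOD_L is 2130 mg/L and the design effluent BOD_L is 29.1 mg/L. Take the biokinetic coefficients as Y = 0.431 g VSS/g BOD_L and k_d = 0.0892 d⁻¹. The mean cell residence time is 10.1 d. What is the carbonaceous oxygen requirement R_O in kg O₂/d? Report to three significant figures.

R_O ≈ 610 kg O₂/d

Correct the yield for decay: Y_obs = Y/(1 + k_d θ_c) = 0.431 / (1 + 0.0892 × 10.1) = 0.431 / 1.901 = 0.2267.
Substrate removed = Q·(S₀ − S) = 428 m³/d × (2130 − 29.1) g/m³ = 8.99×10^5 g/d = 899.2 kg/d.
P_X = Y_obs·Q·(S₀ − S) = 0.2267 × 899.2 = 203.9 kg VSS/d.
Carbonaceous O₂ demand = substrate oxidised − cell-mass equivalent = 899.2 − 1.42 × 203.9 = 609.7 kg O₂/d.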